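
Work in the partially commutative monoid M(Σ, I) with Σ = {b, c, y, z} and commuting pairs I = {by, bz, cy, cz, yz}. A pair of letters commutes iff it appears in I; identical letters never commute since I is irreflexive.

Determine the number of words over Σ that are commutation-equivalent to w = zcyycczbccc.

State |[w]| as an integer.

piece 0:z — minimal
piece 1:c — minimal
piece 2:y — minimal
piece 3:y rests on {2:y}
piece 4:c rests on {1:c}
piece 5:c rests on {4:c}
piece 6:z rests on {0:z}
piece 7:b rests on {5:c}
piece 8:c rests on {7:b}
piece 9:c rests on {8:c}
piece 10:c rests on {9:c}
minimal pieces: {0:z, 1:c, 2:y}
ways to finish when only these pieces remain (= sum over removing one remaining piece with nothing left below it):
  1 left: {3}→1  {6}→1  {10}→1
  2 left: {0,6}→1  {2,3}→1  {3,6}→2  {3,10}→2  {6,10}→2  {9,10}→1
  3 left: {0,3,6}→3  {0,6,10}→3  {2,3,6}→3  {2,3,10}→3  {3,6,10}→6  {3,9,10}→3  {6,9,10}→3  {8,9,10}→1
  4 left: {0,2,3,6}→6  {0,3,6,10}→12  {0,6,9,10}→6  {2,3,6,10}→12  {2,3,9,10}→6  {3,6,9,10}→12  {3,8,9,10}→4  {6,8,9,10}→4  {7,8,9,10}→1
  5 left: {0,2,3,6,10}→30  {0,3,6,9,10}→30  {0,6,8,9,10}→10  {2,3,6,9,10}→30  {2,3,8,9,10}→10  {3,6,8,9,10}→20  {3,7,8,9,10}→5  {5,7,8,9,10}→1  {6,7,8,9,10}→5
  6 left: {0,2,3,6,9,10}→90  {0,3,6,8,9,10}→60  {0,6,7,8,9,10}→15  {2,3,6,8,9,10}→60  {2,3,7,8,9,10}→15  {3,5,7,8,9,10}→6  {3,6,7,8,9,10}→30  {4,5,7,8,9,10}→1  {5,6,7,8,9,10}→6
  7 left: {0,2,3,6,8,9,10}→210  {0,3,6,7,8,9,10}→105  {0,5,6,7,8,9,10}→21  {1,4,5,7,8,9,10}→1  {2,3,5,7,8,9,10}→21  {2,3,6,7,8,9,10}→105  {3,4,5,7,8,9,10}→7  {3,5,6,7,8,9,10}→42  {4,5,6,7,8,9,10}→7
  8 left: {0,2,3,6,7,8,9,10}→420  {0,3,5,6,7,8,9,10}→168  {0,4,5,6,7,8,9,10}→28  {1,3,4,5,7,8,9,10}→8  {1,4,5,6,7,8,9,10}→8  {2,3,4,5,7,8,9,10}→28  {2,3,5,6,7,8,9,10}→168  {3,4,5,6,7,8,9,10}→56
  9 left: {0,1,4,5,6,7,8,9,10}→36  {0,2,3,5,6,7,8,9,10}→756  {0,3,4,5,6,7,8,9,10}→252  {1,2,3,4,5,7,8,9,10}→36  {1,3,4,5,6,7,8,9,10}→72  {2,3,4,5,6,7,8,9,10}→252
  placing 0:z first → 360 extensions
  placing 1:c first → 1260 extensions
  placing 2:y first → 360 extensions
total linear extensions = 1980

1980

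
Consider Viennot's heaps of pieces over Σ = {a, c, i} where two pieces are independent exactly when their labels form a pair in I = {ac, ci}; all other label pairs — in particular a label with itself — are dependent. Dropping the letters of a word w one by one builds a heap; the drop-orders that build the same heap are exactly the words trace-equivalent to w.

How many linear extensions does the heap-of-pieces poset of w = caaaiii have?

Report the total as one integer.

drop 0:c onto floor
drop 1:a onto floor
drop 2:a onto {1:a}
drop 3:a onto {2:a}
drop 4:i onto {3:a}
drop 5:i onto {4:i}
drop 6:i onto {5:i}
ground layer = {0:c, 1:a}
drop-orders for the pieces not yet dropped (sum over which currently-grounded one goes next):
  1 to go: {0} 1  {6} 1
  2 to go: {0,6} 2  {5,6} 1
  3 to go: {0,5,6} 3  {4,5,6} 1
  4 to go: {0,4,5,6} 4  {3,4,5,6} 1
  5 to go: {0,3,4,5,6} 5  {2,3,4,5,6} 1
  if 0:c drops first: 1 orders
  if 1:a drops first: 6 orders
heap linearizations: 7

7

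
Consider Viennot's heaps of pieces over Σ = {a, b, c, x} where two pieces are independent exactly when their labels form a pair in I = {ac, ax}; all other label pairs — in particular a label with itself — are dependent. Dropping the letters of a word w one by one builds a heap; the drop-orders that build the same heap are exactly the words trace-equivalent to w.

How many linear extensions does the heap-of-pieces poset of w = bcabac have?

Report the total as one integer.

piece 0:b — minimal
piece 1:c rests on {0:b}
piece 2:a rests on {0:b}
piece 3:b rests on {1:c, 2:a}
piece 4:a rests on {3:b}
piece 5:c rests on {3:b}
minimal pieces: {0:b}
ways to finish when only these pieces remain (= sum over removing one remaining piece with nothing left below it):
  1 left: {4}→1  {5}→1
  2 left: {4,5}→2
  3 left: {3,4,5}→2
  4 left: {1,3,4,5}→2  {2,3,4,5}→2
  placing 0:b first → 4 extensions

4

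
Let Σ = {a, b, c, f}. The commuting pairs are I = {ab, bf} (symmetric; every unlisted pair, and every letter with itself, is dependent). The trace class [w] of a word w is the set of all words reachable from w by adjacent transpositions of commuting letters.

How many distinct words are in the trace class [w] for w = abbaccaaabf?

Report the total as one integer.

piece 0:a — minimal
piece 1:b — minimal
piece 2:b rests on {1:b}
piece 3:a rests on {0:a}
piece 4:c rests on {2:b, 3:a}
piece 5:c rests on {4:c}
piece 6:a rests on {5:c}
piece 7:a rests on {6:a}
piece 8:a rests on {7:a}
piece 9:b rests on {5:c}
piece 10:f rests on {8:a}
minimal pieces: {0:a, 1:b}
ways to finish when only these pieces remain (= sum over removing one remaining piece with nothing left below it):
  1 left: {9}→1  {10}→1
  2 left: {8,10}→1  {9,10}→2
  3 left: {7,8,10}→1  {8,9,10}→3
  4 left: {6,7,8,10}→1  {7,8,9,10}→4
  5 left: {6,7,8,9,10}→5
  6 left: {5,6,7,8,9,10}→5
  7 left: {4,5,6,7,8,9,10}→5
  8 left: {2,4,5,6,7,8,9,10}→5  {3,4,5,6,7,8,9,10}→5
  9 left: {0,3,4,5,6,7,8,9,10}→5  {1,2,4,5,6,7,8,9,10}→5  {2,3,4,5,6,7,8,9,10}→10
  placing 0:a first → 15 extensions
  placing 1:b first → 15 extensions
total linear extensions = 30

30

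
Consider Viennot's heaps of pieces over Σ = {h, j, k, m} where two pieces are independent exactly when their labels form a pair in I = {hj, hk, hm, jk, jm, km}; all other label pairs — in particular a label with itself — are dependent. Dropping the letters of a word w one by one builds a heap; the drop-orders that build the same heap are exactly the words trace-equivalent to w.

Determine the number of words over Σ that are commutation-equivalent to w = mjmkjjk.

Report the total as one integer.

210

piece 0:m — minimal
piece 1:j — minimal
piece 2:m rests on {0:m}
piece 3:k — minimal
piece 4:j rests on {1:j}
piece 5:j rests on {4:j}
piece 6:k rests on {3:k}
minimal pieces: {0:m, 1:j, 3:k}
ways to finish when only these pieces remain (= sum over removing one remaining piece with nothing left below it):
  1 left: {2}→1  {5}→1  {6}→1
  2 left: {0,2}→1  {2,5}→2  {2,6}→2  {3,6}→1  {4,5}→1  {5,6}→2
  3 left: {0,2,5}→3  {0,2,6}→3  {1,4,5}→1  {2,3,6}→3  {2,4,5}→3  {2,5,6}→6  {3,5,6}→3  {4,5,6}→3
  4 left: {0,2,3,6}→6  {0,2,4,5}→6  {0,2,5,6}→12  {1,2,4,5}→4  {1,4,5,6}→4  {2,3,5,6}→12  {2,4,5,6}→12  {3,4,5,6}→6
  5 left: {0,1,2,4,5}→10  {0,2,3,5,6}→30  {0,2,4,5,6}→30  {1,2,4,5,6}→20  {1,3,4,5,6}→10  {2,3,4,5,6}→30
  placing 0:m first → 60 extensions
  placing 1:j first → 90 extensions
  placing 3:k first → 60 extensions
total linear extensions = 210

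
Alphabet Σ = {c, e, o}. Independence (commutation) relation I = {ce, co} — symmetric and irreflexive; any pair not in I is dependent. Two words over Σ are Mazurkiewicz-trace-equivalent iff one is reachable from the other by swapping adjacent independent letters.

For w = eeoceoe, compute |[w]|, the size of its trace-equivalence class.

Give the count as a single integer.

0(e) covers ∅
1(e) covers 0:e
2(o) covers 1:e
3(c) covers ∅
4(e) covers 2:o
5(o) covers 4:e
6(e) covers 5:o
floor of heap: 0:e, 3:c
completions by unplaced set U, small U first (add the entries for U minus each lowest piece of U):
  |U|=1: {3}:1  {6}:1
  |U|=2: {3,6}:2  {5,6}:1
  |U|=3: {3,5,6}:3  {4,5,6}:1
  |U|=4: {2,4,5,6}:1  {3,4,5,6}:4
  |U|=5: {1,2,4,5,6}:1  {2,3,4,5,6}:5
  start at 0(e): 6
  start at 3(c): 1
sum over floor = 7

7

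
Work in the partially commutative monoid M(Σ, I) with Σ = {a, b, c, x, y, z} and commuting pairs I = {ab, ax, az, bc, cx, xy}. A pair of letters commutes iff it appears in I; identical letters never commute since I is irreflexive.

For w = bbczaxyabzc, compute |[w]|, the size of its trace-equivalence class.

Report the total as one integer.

72

piece 0:b — minimal
piece 1:b rests on {0:b}
piece 2:c — minimal
piece 3:z rests on {1:b, 2:c}
piece 4:a rests on {2:c}
piece 5:x rests on {3:z}
piece 6:y rests on {3:z, 4:a}
piece 7:a rests on {6:y}
piece 8:b rests on {5:x, 6:y}
piece 9:z rests on {8:b}
piece 10:c rests on {7:a, 9:z}
minimal pieces: {0:b, 2:c}
ways to finish when only these pieces remain (= sum over removing one remaining piece with nothing left below it):
  1 left: {10}→1
  2 left: {7,10}→1  {9,10}→1
  3 left: {7,9,10}→2  {8,9,10}→1
  4 left: {5,8,9,10}→1  {7,8,9,10}→3
  5 left: {5,7,8,9,10}→4  {6,7,8,9,10}→3
  6 left: {4,6,7,8,9,10}→3  {5,6,7,8,9,10}→7
  7 left: {3,5,6,7,8,9,10}→7  {4,5,6,7,8,9,10}→10
  8 left: {1,3,5,6,7,8,9,10}→7  {3,4,5,6,7,8,9,10}→17
  9 left: {0,1,3,5,6,7,8,9,10}→7  {1,3,4,5,6,7,8,9,10}→24  {2,3,4,5,6,7,8,9,10}→17
  placing 0:b first → 41 extensions
  placing 2:c first → 31 extensions
total linear extensions = 72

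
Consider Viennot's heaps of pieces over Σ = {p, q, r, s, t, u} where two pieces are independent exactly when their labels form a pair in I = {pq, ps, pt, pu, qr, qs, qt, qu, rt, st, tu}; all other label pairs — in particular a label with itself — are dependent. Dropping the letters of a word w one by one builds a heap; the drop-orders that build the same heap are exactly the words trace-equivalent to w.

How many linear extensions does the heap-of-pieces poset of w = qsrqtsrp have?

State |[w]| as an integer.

piece 0:q — minimal
piece 1:s — minimal
piece 2:r rests on {1:s}
piece 3:q rests on {0:q}
piece 4:t — minimal
piece 5:s rests on {2:r}
piece 6:r rests on {5:s}
piece 7:p rests on {6:r}
minimal pieces: {0:q, 1:s, 4:t}
ways to finish when only these pieces remain (= sum over removing one remaining piece with nothing left below it):
  1 left: {3}→1  {4}→1  {7}→1
  2 left: {0,3}→1  {3,4}→2  {3,7}→2  {4,7}→2  {6,7}→1
  3 left: {0,3,4}→3  {0,3,7}→3  {3,4,7}→6  {3,6,7}→3  {4,6,7}→3  {5,6,7}→1
  4 left: {0,3,4,7}→12  {0,3,6,7}→6  {2,5,6,7}→1  {3,4,6,7}→12  {3,5,6,7}→4  {4,5,6,7}→4
  5 left: {0,3,4,6,7}→30  {0,3,5,6,7}→10  {1,2,5,6,7}→1  {2,3,5,6,7}→5  {2,4,5,6,7}→5  {3,4,5,6,7}→20
  6 left: {0,2,3,5,6,7}→15  {0,3,4,5,6,7}→60  {1,2,3,5,6,7}→6  {1,2,4,5,6,7}→6  {2,3,4,5,6,7}→30
  placing 0:q first → 42 extensions
  placing 1:s first → 105 extensions
  placing 4:t first → 21 extensions
total linear extensions = 168

168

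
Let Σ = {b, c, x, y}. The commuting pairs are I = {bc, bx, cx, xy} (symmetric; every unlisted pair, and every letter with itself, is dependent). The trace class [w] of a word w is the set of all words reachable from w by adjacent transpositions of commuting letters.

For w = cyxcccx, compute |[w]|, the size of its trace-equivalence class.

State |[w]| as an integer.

drop 0:c onto floor
drop 1:y onto {0:c}
drop 2:x onto floor
drop 3:c onto {1:y}
drop 4:c onto {3:c}
drop 5:c onto {4:c}
drop 6:x onto {2:x}
ground layer = {0:c, 2:x}
drop-orders for the pieces not yet dropped (sum over which currently-grounded one goes next):
  1 to go: {5} 1  {6} 1
  2 to go: {2,6} 1  {4,5} 1  {5,6} 2
  3 to go: {2,5,6} 3  {3,4,5} 1  {4,5,6} 3
  4 to go: {1,3,4,5} 1  {2,4,5,6} 6  {3,4,5,6} 4
  5 to go: {0,1,3,4,5} 1  {1,3,4,5,6} 5  {2,3,4,5,6} 10
  if 0:c drops first: 15 orders
  if 2:x drops first: 6 orders
heap linearizations: 21

21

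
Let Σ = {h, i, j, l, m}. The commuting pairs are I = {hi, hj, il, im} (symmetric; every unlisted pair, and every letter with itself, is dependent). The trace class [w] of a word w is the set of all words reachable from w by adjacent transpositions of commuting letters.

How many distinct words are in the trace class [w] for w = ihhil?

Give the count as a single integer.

10

piece 0:i — minimal
piece 1:h — minimal
piece 2:h rests on {1:h}
piece 3:i rests on {0:i}
piece 4:l rests on {2:h}
minimal pieces: {0:i, 1:h}
ways to finish when only these pieces remain (= sum over removing one remaining piece with nothing left below it):
  1 left: {3}→1  {4}→1
  2 left: {0,3}→1  {2,4}→1  {3,4}→2
  3 left: {0,3,4}→3  {1,2,4}→1  {2,3,4}→3
  placing 0:i first → 4 extensions
  placing 1:h first → 6 extensions
total linear extensions = 10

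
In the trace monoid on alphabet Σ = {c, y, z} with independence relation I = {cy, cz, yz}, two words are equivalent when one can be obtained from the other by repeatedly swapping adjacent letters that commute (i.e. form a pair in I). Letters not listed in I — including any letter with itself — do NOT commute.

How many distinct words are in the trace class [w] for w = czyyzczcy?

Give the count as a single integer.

1680

piece 0:c — minimal
piece 1:z — minimal
piece 2:y — minimal
piece 3:y rests on {2:y}
piece 4:z rests on {1:z}
piece 5:c rests on {0:c}
piece 6:z rests on {4:z}
piece 7:c rests on {5:c}
piece 8:y rests on {3:y}
minimal pieces: {0:c, 1:z, 2:y}
ways to finish when only these pieces remain (= sum over removing one remaining piece with nothing left below it):
  1 left: {6}→1  {7}→1  {8}→1
  2 left: {3,8}→1  {4,6}→1  {5,7}→1  {6,7}→2  {6,8}→2  {7,8}→2
  3 left: {0,5,7}→1  {1,4,6}→1  {2,3,8}→1  {3,6,8}→3  {3,7,8}→3  {4,6,7}→3  {4,6,8}→3  {5,6,7}→3  {5,7,8}→3  {6,7,8}→6
  4 left: {0,5,6,7}→4  {0,5,7,8}→4  {1,4,6,7}→4  {1,4,6,8}→4  {2,3,6,8}→4  {2,3,7,8}→4  {3,4,6,8}→6  {3,5,7,8}→6  {3,6,7,8}→12  {4,5,6,7}→6  {4,6,7,8}→12  {5,6,7,8}→12
  5 left: {0,3,5,7,8}→10  {0,4,5,6,7}→10  {0,5,6,7,8}→20  {1,3,4,6,8}→10  {1,4,5,6,7}→10  {1,4,6,7,8}→20  {2,3,4,6,8}→10  {2,3,5,7,8}→10  {2,3,6,7,8}→20  {3,4,6,7,8}→30  {3,5,6,7,8}→30  {4,5,6,7,8}→30
  6 left: {0,1,4,5,6,7}→20  {0,2,3,5,7,8}→20  {0,3,5,6,7,8}→60  {0,4,5,6,7,8}→60  {1,2,3,4,6,8}→20  {1,3,4,6,7,8}→60  {1,4,5,6,7,8}→60  {2,3,4,6,7,8}→60  {2,3,5,6,7,8}→60  {3,4,5,6,7,8}→90
  7 left: {0,1,4,5,6,7,8}→140  {0,2,3,5,6,7,8}→140  {0,3,4,5,6,7,8}→210  {1,2,3,4,6,7,8}→140  {1,3,4,5,6,7,8}→210  {2,3,4,5,6,7,8}→210
  placing 0:c first → 560 extensions
  placing 1:z first → 560 extensions
  placing 2:y first → 560 extensions
total linear extensions = 1680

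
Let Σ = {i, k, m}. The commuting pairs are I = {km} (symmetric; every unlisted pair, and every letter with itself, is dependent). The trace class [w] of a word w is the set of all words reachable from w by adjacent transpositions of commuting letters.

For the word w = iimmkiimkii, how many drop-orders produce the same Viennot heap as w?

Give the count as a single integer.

6

piece 0:i — minimal
piece 1:i rests on {0:i}
piece 2:m rests on {1:i}
piece 3:m rests on {2:m}
piece 4:k rests on {1:i}
piece 5:i rests on {3:m, 4:k}
piece 6:i rests on {5:i}
piece 7:m rests on {6:i}
piece 8:k rests on {6:i}
piece 9:i rests on {7:m, 8:k}
piece 10:i rests on {9:i}
minimal pieces: {0:i}
ways to finish when only these pieces remain (= sum over removing one remaining piece with nothing left below it):
  1 left: {10}→1
  2 left: {9,10}→1
  3 left: {7,9,10}→1  {8,9,10}→1
  4 left: {7,8,9,10}→2
  5 left: {6,7,8,9,10}→2
  6 left: {5,6,7,8,9,10}→2
  7 left: {3,5,6,7,8,9,10}→2  {4,5,6,7,8,9,10}→2
  8 left: {2,3,5,6,7,8,9,10}→2  {3,4,5,6,7,8,9,10}→4
  9 left: {2,3,4,5,6,7,8,9,10}→6
  placing 0:i first → 6 extensions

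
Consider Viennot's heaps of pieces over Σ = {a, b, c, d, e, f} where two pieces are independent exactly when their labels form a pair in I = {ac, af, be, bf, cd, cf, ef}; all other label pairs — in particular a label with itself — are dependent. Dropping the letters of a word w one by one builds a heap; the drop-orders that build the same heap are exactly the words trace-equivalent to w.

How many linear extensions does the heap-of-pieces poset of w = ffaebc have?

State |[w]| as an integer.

#0=f has no predecessor
#1=f depends on [0:f]
#2=a has no predecessor
#3=e depends on [2:a]
#4=b depends on [2:a]
#5=c depends on [3:e, 4:b]
sources: [0:f, 2:a]
N(rest) = Σ N(rest − s) over sources s of rest; N(one piece) = 1:
  size 1 → [1]=1  [5]=1
  size 2 → [0,1]=1  [1,5]=2  [3,5]=1  [4,5]=1
  size 3 → [0,1,5]=3  [1,3,5]=3  [1,4,5]=3  [3,4,5]=2
  size 4 → [0,1,3,5]=6  [0,1,4,5]=6  [1,3,4,5]=8  [2,3,4,5]=2
  first=0(f) contributes 10
  first=2(a) contributes 20
|[w]| = 30

30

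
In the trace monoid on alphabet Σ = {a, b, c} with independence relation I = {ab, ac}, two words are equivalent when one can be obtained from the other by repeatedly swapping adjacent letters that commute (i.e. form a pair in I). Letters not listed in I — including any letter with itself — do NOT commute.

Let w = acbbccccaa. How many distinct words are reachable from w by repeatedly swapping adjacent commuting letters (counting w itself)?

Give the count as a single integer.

120

piece 0:a — minimal
piece 1:c — minimal
piece 2:b rests on {1:c}
piece 3:b rests on {2:b}
piece 4:c rests on {3:b}
piece 5:c rests on {4:c}
piece 6:c rests on {5:c}
piece 7:c rests on {6:c}
piece 8:a rests on {0:a}
piece 9:a rests on {8:a}
minimal pieces: {0:a, 1:c}
ways to finish when only these pieces remain (= sum over removing one remaining piece with nothing left below it):
  1 left: {7}→1  {9}→1
  2 left: {6,7}→1  {7,9}→2  {8,9}→1
  3 left: {0,8,9}→1  {5,6,7}→1  {6,7,9}→3  {7,8,9}→3
  4 left: {0,7,8,9}→4  {4,5,6,7}→1  {5,6,7,9}→4  {6,7,8,9}→6
  5 left: {0,6,7,8,9}→10  {3,4,5,6,7}→1  {4,5,6,7,9}→5  {5,6,7,8,9}→10
  6 left: {0,5,6,7,8,9}→20  {2,3,4,5,6,7}→1  {3,4,5,6,7,9}→6  {4,5,6,7,8,9}→15
  7 left: {0,4,5,6,7,8,9}→35  {1,2,3,4,5,6,7}→1  {2,3,4,5,6,7,9}→7  {3,4,5,6,7,8,9}→21
  8 left: {0,3,4,5,6,7,8,9}→56  {1,2,3,4,5,6,7,9}→8  {2,3,4,5,6,7,8,9}→28
  placing 0:a first → 36 extensions
  placing 1:c first → 84 extensions
total linear extensions = 120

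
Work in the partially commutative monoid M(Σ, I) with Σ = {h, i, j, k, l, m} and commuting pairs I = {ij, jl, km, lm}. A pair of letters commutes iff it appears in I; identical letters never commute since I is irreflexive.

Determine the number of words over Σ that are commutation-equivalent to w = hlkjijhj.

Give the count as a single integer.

3

#0=h has no predecessor
#1=l depends on [0:h]
#2=k depends on [1:l]
#3=j depends on [2:k]
#4=i depends on [2:k]
#5=j depends on [3:j]
#6=h depends on [4:i, 5:j]
#7=j depends on [6:h]
sources: [0:h]
N(rest) = Σ N(rest − s) over sources s of rest; N(one piece) = 1:
  size 1 → [7]=1
  size 2 → [6,7]=1
  size 3 → [4,6,7]=1  [5,6,7]=1
  size 4 → [3,5,6,7]=1  [4,5,6,7]=2
  size 5 → [3,4,5,6,7]=3
  size 6 → [2,3,4,5,6,7]=3
  first=0(h) contributes 3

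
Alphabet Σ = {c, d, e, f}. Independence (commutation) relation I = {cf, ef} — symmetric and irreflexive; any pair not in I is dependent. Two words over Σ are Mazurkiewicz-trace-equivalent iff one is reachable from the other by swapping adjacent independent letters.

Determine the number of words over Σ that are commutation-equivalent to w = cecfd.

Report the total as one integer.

0(c) covers ∅
1(e) covers 0:c
2(c) covers 1:e
3(f) covers ∅
4(d) covers 2:c, 3:f
floor of heap: 0:c, 3:f
completions by unplaced set U, small U first (add the entries for U minus each lowest piece of U):
  |U|=1: {4}:1
  |U|=2: {2,4}:1  {3,4}:1
  |U|=3: {1,2,4}:1  {2,3,4}:2
  start at 0(c): 3
  start at 3(f): 1
sum over floor = 4

4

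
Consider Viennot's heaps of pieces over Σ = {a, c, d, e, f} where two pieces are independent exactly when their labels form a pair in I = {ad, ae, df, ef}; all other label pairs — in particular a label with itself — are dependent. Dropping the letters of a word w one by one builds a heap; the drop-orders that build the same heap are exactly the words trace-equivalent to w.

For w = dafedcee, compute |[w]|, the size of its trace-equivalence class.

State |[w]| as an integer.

10

piece 0:d — minimal
piece 1:a — minimal
piece 2:f rests on {1:a}
piece 3:e rests on {0:d}
piece 4:d rests on {3:e}
piece 5:c rests on {2:f, 4:d}
piece 6:e rests on {5:c}
piece 7:e rests on {6:e}
minimal pieces: {0:d, 1:a}
ways to finish when only these pieces remain (= sum over removing one remaining piece with nothing left below it):
  1 left: {7}→1
  2 left: {6,7}→1
  3 left: {5,6,7}→1
  4 left: {2,5,6,7}→1  {4,5,6,7}→1
  5 left: {1,2,5,6,7}→1  {2,4,5,6,7}→2  {3,4,5,6,7}→1
  6 left: {0,3,4,5,6,7}→1  {1,2,4,5,6,7}→3  {2,3,4,5,6,7}→3
  placing 0:d first → 6 extensions
  placing 1:a first → 4 extensions
total linear extensions = 10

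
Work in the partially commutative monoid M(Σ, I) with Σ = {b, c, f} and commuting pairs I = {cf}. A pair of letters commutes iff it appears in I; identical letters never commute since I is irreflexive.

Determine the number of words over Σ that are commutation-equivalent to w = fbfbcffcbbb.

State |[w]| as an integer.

6

#0=f has no predecessor
#1=b depends on [0:f]
#2=f depends on [1:b]
#3=b depends on [2:f]
#4=c depends on [3:b]
#5=f depends on [3:b]
#6=f depends on [5:f]
#7=c depends on [4:c]
#8=b depends on [6:f, 7:c]
#9=b depends on [8:b]
#10=b depends on [9:b]
sources: [0:f]
N(rest) = Σ N(rest − s) over sources s of rest; N(one piece) = 1:
  size 1 → [10]=1
  size 2 → [9,10]=1
  size 3 → [8,9,10]=1
  size 4 → [6,8,9,10]=1  [7,8,9,10]=1
  size 5 → [4,7,8,9,10]=1  [5,6,8,9,10]=1  [6,7,8,9,10]=2
  size 6 → [4,6,7,8,9,10]=3  [5,6,7,8,9,10]=3
  size 7 → [4,5,6,7,8,9,10]=6
  size 8 → [3,4,5,6,7,8,9,10]=6
  size 9 → [2,3,4,5,6,7,8,9,10]=6
  first=0(f) contributes 6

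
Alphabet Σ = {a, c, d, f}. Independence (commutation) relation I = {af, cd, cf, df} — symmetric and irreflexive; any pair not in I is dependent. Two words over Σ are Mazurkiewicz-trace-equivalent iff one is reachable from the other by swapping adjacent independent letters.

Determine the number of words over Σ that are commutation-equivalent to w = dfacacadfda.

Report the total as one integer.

55

0(d) covers ∅
1(f) covers ∅
2(a) covers 0:d
3(c) covers 2:a
4(a) covers 3:c
5(c) covers 4:a
6(a) covers 5:c
7(d) covers 6:a
8(f) covers 1:f
9(d) covers 7:d
10(a) covers 9:d
floor of heap: 0:d, 1:f
completions by unplaced set U, small U first (add the entries for U minus each lowest piece of U):
  |U|=1: {8}:1  {10}:1
  |U|=2: {1,8}:1  {8,10}:2  {9,10}:1
  |U|=3: {1,8,10}:3  {7,9,10}:1  {8,9,10}:3
  |U|=4: {1,8,9,10}:6  {6,7,9,10}:1  {7,8,9,10}:4
  |U|=5: {1,7,8,9,10}:10  {5,6,7,9,10}:1  {6,7,8,9,10}:5
  |U|=6: {1,6,7,8,9,10}:15  {4,5,6,7,9,10}:1  {5,6,7,8,9,10}:6
  |U|=7: {1,5,6,7,8,9,10}:21  {3,4,5,6,7,9,10}:1  {4,5,6,7,8,9,10}:7
  |U|=8: {1,4,5,6,7,8,9,10}:28  {2,3,4,5,6,7,9,10}:1  {3,4,5,6,7,8,9,10}:8
  |U|=9: {0,2,3,4,5,6,7,9,10}:1  {1,3,4,5,6,7,8,9,10}:36  {2,3,4,5,6,7,8,9,10}:9
  start at 0(d): 45
  start at 1(f): 10
sum over floor = 55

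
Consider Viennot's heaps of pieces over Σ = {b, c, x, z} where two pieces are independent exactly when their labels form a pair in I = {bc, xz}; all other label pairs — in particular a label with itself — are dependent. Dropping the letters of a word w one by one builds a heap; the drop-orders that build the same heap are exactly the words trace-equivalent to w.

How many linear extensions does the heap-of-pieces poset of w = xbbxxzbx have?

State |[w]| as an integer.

0(x) covers ∅
1(b) covers 0:x
2(b) covers 1:b
3(x) covers 2:b
4(x) covers 3:x
5(z) covers 2:b
6(b) covers 4:x, 5:z
7(x) covers 6:b
floor of heap: 0:x
completions by unplaced set U, small U first (add the entries for U minus each lowest piece of U):
  |U|=1: {7}:1
  |U|=2: {6,7}:1
  |U|=3: {4,6,7}:1  {5,6,7}:1
  |U|=4: {3,4,6,7}:1  {4,5,6,7}:2
  |U|=5: {3,4,5,6,7}:3
  |U|=6: {2,3,4,5,6,7}:3
  start at 0(x): 3

3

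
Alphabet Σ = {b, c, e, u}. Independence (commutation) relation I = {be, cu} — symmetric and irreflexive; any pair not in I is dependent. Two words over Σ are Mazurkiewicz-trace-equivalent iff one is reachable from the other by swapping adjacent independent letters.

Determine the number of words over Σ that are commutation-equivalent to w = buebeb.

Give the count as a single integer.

#0=b has no predecessor
#1=u depends on [0:b]
#2=e depends on [1:u]
#3=b depends on [1:u]
#4=e depends on [2:e]
#5=b depends on [3:b]
sources: [0:b]
N(rest) = Σ N(rest − s) over sources s of rest; N(one piece) = 1:
  size 1 → [4]=1  [5]=1
  size 2 → [2,4]=1  [3,5]=1  [4,5]=2
  size 3 → [2,4,5]=3  [3,4,5]=3
  size 4 → [2,3,4,5]=6
  first=0(b) contributes 6

6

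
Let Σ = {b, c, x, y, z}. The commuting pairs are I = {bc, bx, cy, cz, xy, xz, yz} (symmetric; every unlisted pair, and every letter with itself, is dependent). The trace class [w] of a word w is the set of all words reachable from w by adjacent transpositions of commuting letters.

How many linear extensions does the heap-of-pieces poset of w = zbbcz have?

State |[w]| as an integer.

5

drop 0:z onto floor
drop 1:b onto {0:z}
drop 2:b onto {1:b}
drop 3:c onto floor
drop 4:z onto {2:b}
ground layer = {0:z, 3:c}
drop-orders for the pieces not yet dropped (sum over which currently-grounded one goes next):
  1 to go: {3} 1  {4} 1
  2 to go: {2,4} 1  {3,4} 2
  3 to go: {1,2,4} 1  {2,3,4} 3
  if 0:z drops first: 4 orders
  if 3:c drops first: 1 orders
heap linearizations: 5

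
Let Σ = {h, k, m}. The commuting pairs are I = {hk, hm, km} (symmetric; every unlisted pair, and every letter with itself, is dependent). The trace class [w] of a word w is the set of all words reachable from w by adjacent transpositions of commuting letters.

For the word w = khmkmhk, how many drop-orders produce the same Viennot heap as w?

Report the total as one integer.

drop 0:k onto floor
drop 1:h onto floor
drop 2:m onto floor
drop 3:k onto {0:k}
drop 4:m onto {2:m}
drop 5:h onto {1:h}
drop 6:k onto {3:k}
ground layer = {0:k, 1:h, 2:m}
drop-orders for the pieces not yet dropped (sum over which currently-grounded one goes next):
  1 to go: {4} 1  {5} 1  {6} 1
  2 to go: {1,5} 1  {2,4} 1  {3,6} 1  {4,5} 2  {4,6} 2  {5,6} 2
  3 to go: {0,3,6} 1  {1,4,5} 3  {1,5,6} 3  {2,4,5} 3  {2,4,6} 3  {3,4,6} 3  {3,5,6} 3  {4,5,6} 6
  4 to go: {0,3,4,6} 4  {0,3,5,6} 4  {1,2,4,5} 6  {1,3,5,6} 6  {1,4,5,6} 12  {2,3,4,6} 6  {2,4,5,6} 12  {3,4,5,6} 12
  5 to go: {0,1,3,5,6} 10  {0,2,3,4,6} 10  {0,3,4,5,6} 20  {1,2,4,5,6} 30  {1,3,4,5,6} 30  {2,3,4,5,6} 30
  if 0:k drops first: 90 orders
  if 1:h drops first: 60 orders
  if 2:m drops first: 60 orders
heap linearizations: 210

210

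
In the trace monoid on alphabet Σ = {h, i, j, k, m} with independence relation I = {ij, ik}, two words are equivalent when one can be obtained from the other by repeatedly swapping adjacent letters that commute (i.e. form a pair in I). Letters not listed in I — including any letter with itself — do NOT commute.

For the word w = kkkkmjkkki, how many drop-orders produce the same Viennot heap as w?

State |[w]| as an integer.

piece 0:k — minimal
piece 1:k rests on {0:k}
piece 2:k rests on {1:k}
piece 3:k rests on {2:k}
piece 4:m rests on {3:k}
piece 5:j rests on {4:m}
piece 6:k rests on {5:j}
piece 7:k rests on {6:k}
piece 8:k rests on {7:k}
piece 9:i rests on {4:m}
minimal pieces: {0:k}
ways to finish when only these pieces remain (= sum over removing one remaining piece with nothing left below it):
  1 left: {8}→1  {9}→1
  2 left: {7,8}→1  {8,9}→2
  3 left: {6,7,8}→1  {7,8,9}→3
  4 left: {5,6,7,8}→1  {6,7,8,9}→4
  5 left: {5,6,7,8,9}→5
  6 left: {4,5,6,7,8,9}→5
  7 left: {3,4,5,6,7,8,9}→5
  8 left: {2,3,4,5,6,7,8,9}→5
  placing 0:k first → 5 extensions

5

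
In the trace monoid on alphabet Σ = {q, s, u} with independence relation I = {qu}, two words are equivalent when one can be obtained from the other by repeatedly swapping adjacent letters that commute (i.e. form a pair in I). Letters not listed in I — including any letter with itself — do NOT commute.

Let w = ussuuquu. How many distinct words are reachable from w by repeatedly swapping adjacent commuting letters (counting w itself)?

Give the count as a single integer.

piece 0:u — minimal
piece 1:s rests on {0:u}
piece 2:s rests on {1:s}
piece 3:u rests on {2:s}
piece 4:u rests on {3:u}
piece 5:q rests on {2:s}
piece 6:u rests on {4:u}
piece 7:u rests on {6:u}
minimal pieces: {0:u}
ways to finish when only these pieces remain (= sum over removing one remaining piece with nothing left below it):
  1 left: {5}→1  {7}→1
  2 left: {5,7}→2  {6,7}→1
  3 left: {4,6,7}→1  {5,6,7}→3
  4 left: {3,4,6,7}→1  {4,5,6,7}→4
  5 left: {3,4,5,6,7}→5
  6 left: {2,3,4,5,6,7}→5
  placing 0:u first → 5 extensions

5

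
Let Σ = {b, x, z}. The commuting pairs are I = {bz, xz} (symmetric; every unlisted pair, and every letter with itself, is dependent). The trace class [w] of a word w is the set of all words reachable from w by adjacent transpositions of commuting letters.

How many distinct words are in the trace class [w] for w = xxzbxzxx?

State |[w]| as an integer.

#0=x has no predecessor
#1=x depends on [0:x]
#2=z has no predecessor
#3=b depends on [1:x]
#4=x depends on [3:b]
#5=z depends on [2:z]
#6=x depends on [4:x]
#7=x depends on [6:x]
sources: [0:x, 2:z]
N(rest) = Σ N(rest − s) over sources s of rest; N(one piece) = 1:
  size 1 → [5]=1  [7]=1
  size 2 → [2,5]=1  [5,7]=2  [6,7]=1
  size 3 → [2,5,7]=3  [4,6,7]=1  [5,6,7]=3
  size 4 → [2,5,6,7]=6  [3,4,6,7]=1  [4,5,6,7]=4
  size 5 → [1,3,4,6,7]=1  [2,4,5,6,7]=10  [3,4,5,6,7]=5
  size 6 → [0,1,3,4,6,7]=1  [1,3,4,5,6,7]=6  [2,3,4,5,6,7]=15
  first=0(x) contributes 21
  first=2(z) contributes 7
|[w]| = 28

28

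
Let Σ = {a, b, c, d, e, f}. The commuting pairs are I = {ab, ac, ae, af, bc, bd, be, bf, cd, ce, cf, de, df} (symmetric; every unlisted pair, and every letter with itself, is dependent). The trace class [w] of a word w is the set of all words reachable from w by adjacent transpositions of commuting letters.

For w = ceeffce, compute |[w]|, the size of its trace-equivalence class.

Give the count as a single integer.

0(c) covers ∅
1(e) covers ∅
2(e) covers 1:e
3(f) covers 2:e
4(f) covers 3:f
5(c) covers 0:c
6(e) covers 4:f
floor of heap: 0:c, 1:e
completions by unplaced set U, small U first (add the entries for U minus each lowest piece of U):
  |U|=1: {5}:1  {6}:1
  |U|=2: {0,5}:1  {4,6}:1  {5,6}:2
  |U|=3: {0,5,6}:3  {3,4,6}:1  {4,5,6}:3
  |U|=4: {0,4,5,6}:6  {2,3,4,6}:1  {3,4,5,6}:4
  |U|=5: {0,3,4,5,6}:10  {1,2,3,4,6}:1  {2,3,4,5,6}:5
  start at 0(c): 6
  start at 1(e): 15
sum over floor = 21

21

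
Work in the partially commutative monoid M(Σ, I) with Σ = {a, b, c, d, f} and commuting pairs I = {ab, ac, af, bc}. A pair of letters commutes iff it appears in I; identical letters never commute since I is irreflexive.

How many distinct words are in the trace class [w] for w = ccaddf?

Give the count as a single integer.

#0=c has no predecessor
#1=c depends on [0:c]
#2=a has no predecessor
#3=d depends on [1:c, 2:a]
#4=d depends on [3:d]
#5=f depends on [4:d]
sources: [0:c, 2:a]
N(rest) = Σ N(rest − s) over sources s of rest; N(one piece) = 1:
  size 1 → [5]=1
  size 2 → [4,5]=1
  size 3 → [3,4,5]=1
  size 4 → [1,3,4,5]=1  [2,3,4,5]=1
  first=0(c) contributes 2
  first=2(a) contributes 1
|[w]| = 3

3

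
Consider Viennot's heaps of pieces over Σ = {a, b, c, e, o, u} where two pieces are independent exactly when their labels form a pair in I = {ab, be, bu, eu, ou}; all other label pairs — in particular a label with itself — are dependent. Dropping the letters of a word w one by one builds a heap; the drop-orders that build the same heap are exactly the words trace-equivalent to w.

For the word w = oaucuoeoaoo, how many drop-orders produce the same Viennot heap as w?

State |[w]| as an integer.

4

piece 0:o — minimal
piece 1:a rests on {0:o}
piece 2:u rests on {1:a}
piece 3:c rests on {2:u}
piece 4:u rests on {3:c}
piece 5:o rests on {3:c}
piece 6:e rests on {5:o}
piece 7:o rests on {6:e}
piece 8:a rests on {4:u, 7:o}
piece 9:o rests on {8:a}
piece 10:o rests on {9:o}
minimal pieces: {0:o}
ways to finish when only these pieces remain (= sum over removing one remaining piece with nothing left below it):
  1 left: {10}→1
  2 left: {9,10}→1
  3 left: {8,9,10}→1
  4 left: {4,8,9,10}→1  {7,8,9,10}→1
  5 left: {4,7,8,9,10}→2  {6,7,8,9,10}→1
  6 left: {4,6,7,8,9,10}→3  {5,6,7,8,9,10}→1
  7 left: {4,5,6,7,8,9,10}→4
  8 left: {3,4,5,6,7,8,9,10}→4
  9 left: {2,3,4,5,6,7,8,9,10}→4
  placing 0:o first → 4 extensions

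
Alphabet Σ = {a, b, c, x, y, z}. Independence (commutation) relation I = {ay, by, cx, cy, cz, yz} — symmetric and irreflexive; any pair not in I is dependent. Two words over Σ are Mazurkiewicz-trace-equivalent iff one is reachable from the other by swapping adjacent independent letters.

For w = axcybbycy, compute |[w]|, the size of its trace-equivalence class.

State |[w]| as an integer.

piece 0:a — minimal
piece 1:x rests on {0:a}
piece 2:c rests on {0:a}
piece 3:y rests on {1:x}
piece 4:b rests on {1:x, 2:c}
piece 5:b rests on {4:b}
piece 6:y rests on {3:y}
piece 7:c rests on {5:b}
piece 8:y rests on {6:y}
minimal pieces: {0:a}
ways to finish when only these pieces remain (= sum over removing one remaining piece with nothing left below it):
  1 left: {7}→1  {8}→1
  2 left: {5,7}→1  {6,8}→1  {7,8}→2
  3 left: {3,6,8}→1  {4,5,7}→1  {5,7,8}→3  {6,7,8}→3
  4 left: {2,4,5,7}→1  {3,6,7,8}→4  {4,5,7,8}→4  {5,6,7,8}→6
  5 left: {2,4,5,7,8}→5  {3,5,6,7,8}→10  {4,5,6,7,8}→10
  6 left: {2,4,5,6,7,8}→15  {3,4,5,6,7,8}→20
  7 left: {1,3,4,5,6,7,8}→20  {2,3,4,5,6,7,8}→35
  placing 0:a first → 55 extensions

55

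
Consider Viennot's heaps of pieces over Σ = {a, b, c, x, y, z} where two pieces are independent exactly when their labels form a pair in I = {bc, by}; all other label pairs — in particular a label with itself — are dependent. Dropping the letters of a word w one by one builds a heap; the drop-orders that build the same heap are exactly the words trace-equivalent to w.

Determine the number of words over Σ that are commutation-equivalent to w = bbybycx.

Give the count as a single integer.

20

0(b) covers ∅
1(b) covers 0:b
2(y) covers ∅
3(b) covers 1:b
4(y) covers 2:y
5(c) covers 4:y
6(x) covers 3:b, 5:c
floor of heap: 0:b, 2:y
completions by unplaced set U, small U first (add the entries for U minus each lowest piece of U):
  |U|=1: {6}:1
  |U|=2: {3,6}:1  {5,6}:1
  |U|=3: {1,3,6}:1  {3,5,6}:2  {4,5,6}:1
  |U|=4: {0,1,3,6}:1  {1,3,5,6}:3  {2,4,5,6}:1  {3,4,5,6}:3
  |U|=5: {0,1,3,5,6}:4  {1,3,4,5,6}:6  {2,3,4,5,6}:4
  start at 0(b): 10
  start at 2(y): 10
sum over floor = 20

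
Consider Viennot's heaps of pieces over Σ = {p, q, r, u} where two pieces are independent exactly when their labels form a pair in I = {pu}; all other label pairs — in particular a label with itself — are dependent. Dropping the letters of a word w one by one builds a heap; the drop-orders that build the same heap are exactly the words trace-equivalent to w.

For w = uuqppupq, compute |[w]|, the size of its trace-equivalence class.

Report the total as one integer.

#0=u has no predecessor
#1=u depends on [0:u]
#2=q depends on [1:u]
#3=p depends on [2:q]
#4=p depends on [3:p]
#5=u depends on [2:q]
#6=p depends on [4:p]
#7=q depends on [5:u, 6:p]
sources: [0:u]
N(rest) = Σ N(rest − s) over sources s of rest; N(one piece) = 1:
  size 1 → [7]=1
  size 2 → [5,7]=1  [6,7]=1
  size 3 → [4,6,7]=1  [5,6,7]=2
  size 4 → [3,4,6,7]=1  [4,5,6,7]=3
  size 5 → [3,4,5,6,7]=4
  size 6 → [2,3,4,5,6,7]=4
  first=0(u) contributes 4

4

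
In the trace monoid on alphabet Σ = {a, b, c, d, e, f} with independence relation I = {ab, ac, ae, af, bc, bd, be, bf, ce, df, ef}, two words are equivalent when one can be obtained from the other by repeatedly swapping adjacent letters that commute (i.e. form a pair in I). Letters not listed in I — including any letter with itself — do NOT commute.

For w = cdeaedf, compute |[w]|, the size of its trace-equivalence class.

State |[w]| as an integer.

drop 0:c onto floor
drop 1:d onto {0:c}
drop 2:e onto {1:d}
drop 3:a onto {1:d}
drop 4:e onto {2:e}
drop 5:d onto {3:a, 4:e}
drop 6:f onto {0:c}
ground layer = {0:c}
drop-orders for the pieces not yet dropped (sum over which currently-grounded one goes next):
  1 to go: {5} 1  {6} 1
  2 to go: {3,5} 1  {4,5} 1  {5,6} 2
  3 to go: {2,4,5} 1  {3,4,5} 2  {3,5,6} 3  {4,5,6} 3
  4 to go: {2,3,4,5} 3  {2,4,5,6} 4  {3,4,5,6} 8
  5 to go: {1,2,3,4,5} 3  {2,3,4,5,6} 15
  if 0:c drops first: 18 orders

18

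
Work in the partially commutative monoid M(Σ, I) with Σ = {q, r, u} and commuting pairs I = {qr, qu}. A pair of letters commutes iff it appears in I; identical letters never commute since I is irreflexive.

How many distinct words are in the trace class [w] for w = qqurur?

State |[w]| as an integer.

#0=q has no predecessor
#1=q depends on [0:q]
#2=u has no predecessor
#3=r depends on [2:u]
#4=u depends on [3:r]
#5=r depends on [4:u]
sources: [0:q, 2:u]
N(rest) = Σ N(rest − s) over sources s of rest; N(one piece) = 1:
  size 1 → [1]=1  [5]=1
  size 2 → [0,1]=1  [1,5]=2  [4,5]=1
  size 3 → [0,1,5]=3  [1,4,5]=3  [3,4,5]=1
  size 4 → [0,1,4,5]=6  [1,3,4,5]=4  [2,3,4,5]=1
  first=0(q) contributes 5
  first=2(u) contributes 10
|[w]| = 15

15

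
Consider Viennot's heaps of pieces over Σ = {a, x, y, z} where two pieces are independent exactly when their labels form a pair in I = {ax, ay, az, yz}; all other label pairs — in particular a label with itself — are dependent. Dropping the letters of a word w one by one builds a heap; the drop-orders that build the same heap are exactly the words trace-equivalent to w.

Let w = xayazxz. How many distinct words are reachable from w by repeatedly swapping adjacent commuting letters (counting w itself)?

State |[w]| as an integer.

42

piece 0:x — minimal
piece 1:a — minimal
piece 2:y rests on {0:x}
piece 3:a rests on {1:a}
piece 4:z rests on {0:x}
piece 5:x rests on {2:y, 4:z}
piece 6:z rests on {5:x}
minimal pieces: {0:x, 1:a}
ways to finish when only these pieces remain (= sum over removing one remaining piece with nothing left below it):
  1 left: {3}→1  {6}→1
  2 left: {1,3}→1  {3,6}→2  {5,6}→1
  3 left: {1,3,6}→3  {2,5,6}→1  {3,5,6}→3  {4,5,6}→1
  4 left: {1,3,5,6}→6  {2,3,5,6}→4  {2,4,5,6}→2  {3,4,5,6}→4
  5 left: {0,2,4,5,6}→2  {1,2,3,5,6}→10  {1,3,4,5,6}→10  {2,3,4,5,6}→10
  placing 0:x first → 30 extensions
  placing 1:a first → 12 extensions
total linear extensions = 42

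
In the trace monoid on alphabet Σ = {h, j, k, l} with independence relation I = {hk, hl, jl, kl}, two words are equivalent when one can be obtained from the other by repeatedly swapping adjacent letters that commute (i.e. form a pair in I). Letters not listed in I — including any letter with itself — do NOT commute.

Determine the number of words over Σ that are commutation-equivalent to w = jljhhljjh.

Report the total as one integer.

0(j) covers ∅
1(l) covers ∅
2(j) covers 0:j
3(h) covers 2:j
4(h) covers 3:h
5(l) covers 1:l
6(j) covers 4:h
7(j) covers 6:j
8(h) covers 7:j
floor of heap: 0:j, 1:l
completions by unplaced set U, small U first (add the entries for U minus each lowest piece of U):
  |U|=1: {5}:1  {8}:1
  |U|=2: {1,5}:1  {5,8}:2  {7,8}:1
  |U|=3: {1,5,8}:3  {5,7,8}:3  {6,7,8}:1
  |U|=4: {1,5,7,8}:6  {4,6,7,8}:1  {5,6,7,8}:4
  |U|=5: {1,5,6,7,8}:10  {3,4,6,7,8}:1  {4,5,6,7,8}:5
  |U|=6: {1,4,5,6,7,8}:15  {2,3,4,6,7,8}:1  {3,4,5,6,7,8}:6
  |U|=7: {0,2,3,4,6,7,8}:1  {1,3,4,5,6,7,8}:21  {2,3,4,5,6,7,8}:7
  start at 0(j): 28
  start at 1(l): 8
sum over floor = 36

36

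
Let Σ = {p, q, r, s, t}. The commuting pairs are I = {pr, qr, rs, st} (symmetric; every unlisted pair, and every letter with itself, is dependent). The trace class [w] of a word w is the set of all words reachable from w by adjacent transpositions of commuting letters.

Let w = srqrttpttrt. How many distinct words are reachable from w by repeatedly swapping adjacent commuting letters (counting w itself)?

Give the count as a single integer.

piece 0:s — minimal
piece 1:r — minimal
piece 2:q rests on {0:s}
piece 3:r rests on {1:r}
piece 4:t rests on {2:q, 3:r}
piece 5:t rests on {4:t}
piece 6:p rests on {5:t}
piece 7:t rests on {6:p}
piece 8:t rests on {7:t}
piece 9:r rests on {8:t}
piece 10:t rests on {9:r}
minimal pieces: {0:s, 1:r}
ways to finish when only these pieces remain (= sum over removing one remaining piece with nothing left below it):
  1 left: {10}→1
  2 left: {9,10}→1
  3 left: {8,9,10}→1
  4 left: {7,8,9,10}→1
  5 left: {6,7,8,9,10}→1
  6 left: {5,6,7,8,9,10}→1
  7 left: {4,5,6,7,8,9,10}→1
  8 left: {2,4,5,6,7,8,9,10}→1  {3,4,5,6,7,8,9,10}→1
  9 left: {0,2,4,5,6,7,8,9,10}→1  {1,3,4,5,6,7,8,9,10}→1  {2,3,4,5,6,7,8,9,10}→2
  placing 0:s first → 3 extensions
  placing 1:r first → 3 extensions
total linear extensions = 6

6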